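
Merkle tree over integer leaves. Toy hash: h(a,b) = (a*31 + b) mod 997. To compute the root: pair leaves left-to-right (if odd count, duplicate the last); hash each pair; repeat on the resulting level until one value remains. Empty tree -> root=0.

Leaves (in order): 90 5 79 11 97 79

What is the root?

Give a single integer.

L0: [90, 5, 79, 11, 97, 79]
L1: h(90,5)=(90*31+5)%997=801 h(79,11)=(79*31+11)%997=466 h(97,79)=(97*31+79)%997=95 -> [801, 466, 95]
L2: h(801,466)=(801*31+466)%997=372 h(95,95)=(95*31+95)%997=49 -> [372, 49]
L3: h(372,49)=(372*31+49)%997=614 -> [614]

Answer: 614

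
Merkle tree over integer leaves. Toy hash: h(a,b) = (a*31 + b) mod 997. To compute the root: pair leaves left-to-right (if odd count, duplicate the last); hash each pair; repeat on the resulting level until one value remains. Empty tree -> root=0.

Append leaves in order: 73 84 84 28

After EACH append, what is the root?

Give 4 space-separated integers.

Answer: 73 353 670 614

Derivation:
After append 73 (leaves=[73]):
  L0: [73]
  root=73
After append 84 (leaves=[73, 84]):
  L0: [73, 84]
  L1: h(73,84)=(73*31+84)%997=353 -> [353]
  root=353
After append 84 (leaves=[73, 84, 84]):
  L0: [73, 84, 84]
  L1: h(73,84)=(73*31+84)%997=353 h(84,84)=(84*31+84)%997=694 -> [353, 694]
  L2: h(353,694)=(353*31+694)%997=670 -> [670]
  root=670
After append 28 (leaves=[73, 84, 84, 28]):
  L0: [73, 84, 84, 28]
  L1: h(73,84)=(73*31+84)%997=353 h(84,28)=(84*31+28)%997=638 -> [353, 638]
  L2: h(353,638)=(353*31+638)%997=614 -> [614]
  root=614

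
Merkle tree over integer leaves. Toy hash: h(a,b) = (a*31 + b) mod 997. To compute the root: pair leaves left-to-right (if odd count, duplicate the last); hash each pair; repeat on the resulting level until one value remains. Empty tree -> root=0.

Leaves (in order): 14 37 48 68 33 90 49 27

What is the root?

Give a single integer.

Answer: 530

Derivation:
L0: [14, 37, 48, 68, 33, 90, 49, 27]
L1: h(14,37)=(14*31+37)%997=471 h(48,68)=(48*31+68)%997=559 h(33,90)=(33*31+90)%997=116 h(49,27)=(49*31+27)%997=549 -> [471, 559, 116, 549]
L2: h(471,559)=(471*31+559)%997=205 h(116,549)=(116*31+549)%997=157 -> [205, 157]
L3: h(205,157)=(205*31+157)%997=530 -> [530]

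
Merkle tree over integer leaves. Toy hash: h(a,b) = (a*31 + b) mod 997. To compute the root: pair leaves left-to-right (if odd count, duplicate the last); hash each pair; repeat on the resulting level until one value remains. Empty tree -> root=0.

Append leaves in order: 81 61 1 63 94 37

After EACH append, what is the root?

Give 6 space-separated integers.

Answer: 81 578 4 66 596 766

Derivation:
After append 81 (leaves=[81]):
  L0: [81]
  root=81
After append 61 (leaves=[81, 61]):
  L0: [81, 61]
  L1: h(81,61)=(81*31+61)%997=578 -> [578]
  root=578
After append 1 (leaves=[81, 61, 1]):
  L0: [81, 61, 1]
  L1: h(81,61)=(81*31+61)%997=578 h(1,1)=(1*31+1)%997=32 -> [578, 32]
  L2: h(578,32)=(578*31+32)%997=4 -> [4]
  root=4
After append 63 (leaves=[81, 61, 1, 63]):
  L0: [81, 61, 1, 63]
  L1: h(81,61)=(81*31+61)%997=578 h(1,63)=(1*31+63)%997=94 -> [578, 94]
  L2: h(578,94)=(578*31+94)%997=66 -> [66]
  root=66
After append 94 (leaves=[81, 61, 1, 63, 94]):
  L0: [81, 61, 1, 63, 94]
  L1: h(81,61)=(81*31+61)%997=578 h(1,63)=(1*31+63)%997=94 h(94,94)=(94*31+94)%997=17 -> [578, 94, 17]
  L2: h(578,94)=(578*31+94)%997=66 h(17,17)=(17*31+17)%997=544 -> [66, 544]
  L3: h(66,544)=(66*31+544)%997=596 -> [596]
  root=596
After append 37 (leaves=[81, 61, 1, 63, 94, 37]):
  L0: [81, 61, 1, 63, 94, 37]
  L1: h(81,61)=(81*31+61)%997=578 h(1,63)=(1*31+63)%997=94 h(94,37)=(94*31+37)%997=957 -> [578, 94, 957]
  L2: h(578,94)=(578*31+94)%997=66 h(957,957)=(957*31+957)%997=714 -> [66, 714]
  L3: h(66,714)=(66*31+714)%997=766 -> [766]
  root=766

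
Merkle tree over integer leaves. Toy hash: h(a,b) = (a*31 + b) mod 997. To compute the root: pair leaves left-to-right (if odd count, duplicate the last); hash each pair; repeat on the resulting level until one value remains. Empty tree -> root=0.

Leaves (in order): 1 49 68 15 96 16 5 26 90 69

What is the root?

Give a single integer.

L0: [1, 49, 68, 15, 96, 16, 5, 26, 90, 69]
L1: h(1,49)=(1*31+49)%997=80 h(68,15)=(68*31+15)%997=129 h(96,16)=(96*31+16)%997=1 h(5,26)=(5*31+26)%997=181 h(90,69)=(90*31+69)%997=865 -> [80, 129, 1, 181, 865]
L2: h(80,129)=(80*31+129)%997=615 h(1,181)=(1*31+181)%997=212 h(865,865)=(865*31+865)%997=761 -> [615, 212, 761]
L3: h(615,212)=(615*31+212)%997=334 h(761,761)=(761*31+761)%997=424 -> [334, 424]
L4: h(334,424)=(334*31+424)%997=808 -> [808]

Answer: 808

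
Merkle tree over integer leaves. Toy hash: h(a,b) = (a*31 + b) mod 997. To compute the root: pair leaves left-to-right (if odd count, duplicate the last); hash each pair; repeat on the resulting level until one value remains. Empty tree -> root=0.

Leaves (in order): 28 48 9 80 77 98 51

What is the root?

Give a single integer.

L0: [28, 48, 9, 80, 77, 98, 51]
L1: h(28,48)=(28*31+48)%997=916 h(9,80)=(9*31+80)%997=359 h(77,98)=(77*31+98)%997=491 h(51,51)=(51*31+51)%997=635 -> [916, 359, 491, 635]
L2: h(916,359)=(916*31+359)%997=839 h(491,635)=(491*31+635)%997=901 -> [839, 901]
L3: h(839,901)=(839*31+901)%997=988 -> [988]

Answer: 988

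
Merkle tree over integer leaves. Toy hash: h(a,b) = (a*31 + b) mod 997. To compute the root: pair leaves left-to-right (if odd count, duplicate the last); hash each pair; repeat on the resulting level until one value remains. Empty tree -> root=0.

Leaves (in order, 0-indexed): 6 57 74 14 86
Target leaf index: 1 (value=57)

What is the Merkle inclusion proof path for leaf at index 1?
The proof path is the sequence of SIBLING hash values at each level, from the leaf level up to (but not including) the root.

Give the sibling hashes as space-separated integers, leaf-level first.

L0 (leaves): [6, 57, 74, 14, 86], target index=1
L1: h(6,57)=(6*31+57)%997=243 [pair 0] h(74,14)=(74*31+14)%997=314 [pair 1] h(86,86)=(86*31+86)%997=758 [pair 2] -> [243, 314, 758]
  Sibling for proof at L0: 6
L2: h(243,314)=(243*31+314)%997=868 [pair 0] h(758,758)=(758*31+758)%997=328 [pair 1] -> [868, 328]
  Sibling for proof at L1: 314
L3: h(868,328)=(868*31+328)%997=317 [pair 0] -> [317]
  Sibling for proof at L2: 328
Root: 317
Proof path (sibling hashes from leaf to root): [6, 314, 328]

Answer: 6 314 328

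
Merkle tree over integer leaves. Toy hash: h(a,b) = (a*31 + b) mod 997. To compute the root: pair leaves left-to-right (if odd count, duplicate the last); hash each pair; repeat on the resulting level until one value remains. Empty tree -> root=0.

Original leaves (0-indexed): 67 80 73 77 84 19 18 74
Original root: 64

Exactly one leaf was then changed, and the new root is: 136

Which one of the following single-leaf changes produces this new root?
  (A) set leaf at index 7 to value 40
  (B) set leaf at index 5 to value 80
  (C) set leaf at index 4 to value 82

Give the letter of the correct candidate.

Answer: C

Derivation:
Original leaves: [67, 80, 73, 77, 84, 19, 18, 74]
Target new root: 136
Try each candidate change and compute the resulting root:
Candidate A: set leaf[7] = 40 -> leaves = [67, 80, 73, 77, 84, 19, 18, 40]
  L0: [67, 80, 73, 77, 84, 19, 18, 40]
  L1: h(67,80)=(67*31+80)%997=163 h(73,77)=(73*31+77)%997=346 h(84,19)=(84*31+19)%997=629 h(18,40)=(18*31+40)%997=598 -> [163, 346, 629, 598]
  L2: h(163,346)=(163*31+346)%997=414 h(629,598)=(629*31+598)%997=157 -> [414, 157]
  L3: h(414,157)=(414*31+157)%997=30 -> [30]
  root = 30 != target 136
Candidate B: set leaf[5] = 80 -> leaves = [67, 80, 73, 77, 84, 80, 18, 74]
  L0: [67, 80, 73, 77, 84, 80, 18, 74]
  L1: h(67,80)=(67*31+80)%997=163 h(73,77)=(73*31+77)%997=346 h(84,80)=(84*31+80)%997=690 h(18,74)=(18*31+74)%997=632 -> [163, 346, 690, 632]
  L2: h(163,346)=(163*31+346)%997=414 h(690,632)=(690*31+632)%997=88 -> [414, 88]
  L3: h(414,88)=(414*31+88)%997=958 -> [958]
  root = 958 != target 136
Candidate C: set leaf[4] = 82 -> leaves = [67, 80, 73, 77, 82, 19, 18, 74]
  L0: [67, 80, 73, 77, 82, 19, 18, 74]
  L1: h(67,80)=(67*31+80)%997=163 h(73,77)=(73*31+77)%997=346 h(82,19)=(82*31+19)%997=567 h(18,74)=(18*31+74)%997=632 -> [163, 346, 567, 632]
  L2: h(163,346)=(163*31+346)%997=414 h(567,632)=(567*31+632)%997=263 -> [414, 263]
  L3: h(414,263)=(414*31+263)%997=136 -> [136]
  root = 136 == target 136  ** MATCH **
Candidate C produces the target root.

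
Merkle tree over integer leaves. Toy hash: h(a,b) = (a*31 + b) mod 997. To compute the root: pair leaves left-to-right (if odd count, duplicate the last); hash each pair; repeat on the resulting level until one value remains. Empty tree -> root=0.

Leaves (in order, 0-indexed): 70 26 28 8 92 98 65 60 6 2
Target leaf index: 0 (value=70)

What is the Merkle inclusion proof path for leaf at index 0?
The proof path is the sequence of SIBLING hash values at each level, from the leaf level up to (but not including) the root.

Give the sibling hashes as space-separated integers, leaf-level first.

Answer: 26 876 804 91

Derivation:
L0 (leaves): [70, 26, 28, 8, 92, 98, 65, 60, 6, 2], target index=0
L1: h(70,26)=(70*31+26)%997=202 [pair 0] h(28,8)=(28*31+8)%997=876 [pair 1] h(92,98)=(92*31+98)%997=956 [pair 2] h(65,60)=(65*31+60)%997=81 [pair 3] h(6,2)=(6*31+2)%997=188 [pair 4] -> [202, 876, 956, 81, 188]
  Sibling for proof at L0: 26
L2: h(202,876)=(202*31+876)%997=159 [pair 0] h(956,81)=(956*31+81)%997=804 [pair 1] h(188,188)=(188*31+188)%997=34 [pair 2] -> [159, 804, 34]
  Sibling for proof at L1: 876
L3: h(159,804)=(159*31+804)%997=748 [pair 0] h(34,34)=(34*31+34)%997=91 [pair 1] -> [748, 91]
  Sibling for proof at L2: 804
L4: h(748,91)=(748*31+91)%997=348 [pair 0] -> [348]
  Sibling for proof at L3: 91
Root: 348
Proof path (sibling hashes from leaf to root): [26, 876, 804, 91]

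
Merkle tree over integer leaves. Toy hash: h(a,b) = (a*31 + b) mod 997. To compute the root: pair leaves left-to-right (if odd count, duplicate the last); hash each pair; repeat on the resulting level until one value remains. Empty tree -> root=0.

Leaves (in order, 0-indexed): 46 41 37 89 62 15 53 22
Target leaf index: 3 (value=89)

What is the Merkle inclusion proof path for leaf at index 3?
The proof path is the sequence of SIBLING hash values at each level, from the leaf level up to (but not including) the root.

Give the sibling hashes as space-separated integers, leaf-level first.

L0 (leaves): [46, 41, 37, 89, 62, 15, 53, 22], target index=3
L1: h(46,41)=(46*31+41)%997=470 [pair 0] h(37,89)=(37*31+89)%997=239 [pair 1] h(62,15)=(62*31+15)%997=940 [pair 2] h(53,22)=(53*31+22)%997=668 [pair 3] -> [470, 239, 940, 668]
  Sibling for proof at L0: 37
L2: h(470,239)=(470*31+239)%997=851 [pair 0] h(940,668)=(940*31+668)%997=895 [pair 1] -> [851, 895]
  Sibling for proof at L1: 470
L3: h(851,895)=(851*31+895)%997=357 [pair 0] -> [357]
  Sibling for proof at L2: 895
Root: 357
Proof path (sibling hashes from leaf to root): [37, 470, 895]

Answer: 37 470 895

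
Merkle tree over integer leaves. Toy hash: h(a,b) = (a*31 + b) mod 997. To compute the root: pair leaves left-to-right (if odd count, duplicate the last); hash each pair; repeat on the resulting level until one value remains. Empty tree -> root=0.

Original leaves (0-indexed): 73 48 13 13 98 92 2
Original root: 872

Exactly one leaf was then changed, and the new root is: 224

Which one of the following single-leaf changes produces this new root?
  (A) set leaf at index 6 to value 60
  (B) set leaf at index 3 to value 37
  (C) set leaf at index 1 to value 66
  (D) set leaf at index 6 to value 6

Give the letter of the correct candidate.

Answer: C

Derivation:
Original leaves: [73, 48, 13, 13, 98, 92, 2]
Target new root: 224
Try each candidate change and compute the resulting root:
Candidate A: set leaf[6] = 60 -> leaves = [73, 48, 13, 13, 98, 92, 60]
  L0: [73, 48, 13, 13, 98, 92, 60]
  L1: h(73,48)=(73*31+48)%997=317 h(13,13)=(13*31+13)%997=416 h(98,92)=(98*31+92)%997=139 h(60,60)=(60*31+60)%997=923 -> [317, 416, 139, 923]
  L2: h(317,416)=(317*31+416)%997=273 h(139,923)=(139*31+923)%997=247 -> [273, 247]
  L3: h(273,247)=(273*31+247)%997=734 -> [734]
  root = 734 != target 224
Candidate B: set leaf[3] = 37 -> leaves = [73, 48, 13, 37, 98, 92, 2]
  L0: [73, 48, 13, 37, 98, 92, 2]
  L1: h(73,48)=(73*31+48)%997=317 h(13,37)=(13*31+37)%997=440 h(98,92)=(98*31+92)%997=139 h(2,2)=(2*31+2)%997=64 -> [317, 440, 139, 64]
  L2: h(317,440)=(317*31+440)%997=297 h(139,64)=(139*31+64)%997=385 -> [297, 385]
  L3: h(297,385)=(297*31+385)%997=619 -> [619]
  root = 619 != target 224
Candidate C: set leaf[1] = 66 -> leaves = [73, 66, 13, 13, 98, 92, 2]
  L0: [73, 66, 13, 13, 98, 92, 2]
  L1: h(73,66)=(73*31+66)%997=335 h(13,13)=(13*31+13)%997=416 h(98,92)=(98*31+92)%997=139 h(2,2)=(2*31+2)%997=64 -> [335, 416, 139, 64]
  L2: h(335,416)=(335*31+416)%997=831 h(139,64)=(139*31+64)%997=385 -> [831, 385]
  L3: h(831,385)=(831*31+385)%997=224 -> [224]
  root = 224 == target 224  ** MATCH **
Candidate D: set leaf[6] = 6 -> leaves = [73, 48, 13, 13, 98, 92, 6]
  L0: [73, 48, 13, 13, 98, 92, 6]
  L1: h(73,48)=(73*31+48)%997=317 h(13,13)=(13*31+13)%997=416 h(98,92)=(98*31+92)%997=139 h(6,6)=(6*31+6)%997=192 -> [317, 416, 139, 192]
  L2: h(317,416)=(317*31+416)%997=273 h(139,192)=(139*31+192)%997=513 -> [273, 513]
  L3: h(273,513)=(273*31+513)%997=3 -> [3]
  root = 3 != target 224
Candidate C produces the target root.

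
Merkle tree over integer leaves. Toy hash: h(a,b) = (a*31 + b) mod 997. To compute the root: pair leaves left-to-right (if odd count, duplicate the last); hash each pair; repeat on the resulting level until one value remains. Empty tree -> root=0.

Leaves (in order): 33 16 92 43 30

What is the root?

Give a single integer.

Answer: 310

Derivation:
L0: [33, 16, 92, 43, 30]
L1: h(33,16)=(33*31+16)%997=42 h(92,43)=(92*31+43)%997=901 h(30,30)=(30*31+30)%997=960 -> [42, 901, 960]
L2: h(42,901)=(42*31+901)%997=209 h(960,960)=(960*31+960)%997=810 -> [209, 810]
L3: h(209,810)=(209*31+810)%997=310 -> [310]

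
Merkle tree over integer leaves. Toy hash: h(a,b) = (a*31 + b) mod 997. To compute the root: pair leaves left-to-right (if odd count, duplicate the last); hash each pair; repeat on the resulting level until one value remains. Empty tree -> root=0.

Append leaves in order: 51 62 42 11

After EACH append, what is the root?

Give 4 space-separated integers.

Answer: 51 646 433 402

Derivation:
After append 51 (leaves=[51]):
  L0: [51]
  root=51
After append 62 (leaves=[51, 62]):
  L0: [51, 62]
  L1: h(51,62)=(51*31+62)%997=646 -> [646]
  root=646
After append 42 (leaves=[51, 62, 42]):
  L0: [51, 62, 42]
  L1: h(51,62)=(51*31+62)%997=646 h(42,42)=(42*31+42)%997=347 -> [646, 347]
  L2: h(646,347)=(646*31+347)%997=433 -> [433]
  root=433
After append 11 (leaves=[51, 62, 42, 11]):
  L0: [51, 62, 42, 11]
  L1: h(51,62)=(51*31+62)%997=646 h(42,11)=(42*31+11)%997=316 -> [646, 316]
  L2: h(646,316)=(646*31+316)%997=402 -> [402]
  root=402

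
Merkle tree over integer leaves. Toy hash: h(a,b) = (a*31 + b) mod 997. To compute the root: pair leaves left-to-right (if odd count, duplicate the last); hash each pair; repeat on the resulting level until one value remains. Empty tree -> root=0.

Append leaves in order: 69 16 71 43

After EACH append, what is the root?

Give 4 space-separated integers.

Answer: 69 161 284 256

Derivation:
After append 69 (leaves=[69]):
  L0: [69]
  root=69
After append 16 (leaves=[69, 16]):
  L0: [69, 16]
  L1: h(69,16)=(69*31+16)%997=161 -> [161]
  root=161
After append 71 (leaves=[69, 16, 71]):
  L0: [69, 16, 71]
  L1: h(69,16)=(69*31+16)%997=161 h(71,71)=(71*31+71)%997=278 -> [161, 278]
  L2: h(161,278)=(161*31+278)%997=284 -> [284]
  root=284
After append 43 (leaves=[69, 16, 71, 43]):
  L0: [69, 16, 71, 43]
  L1: h(69,16)=(69*31+16)%997=161 h(71,43)=(71*31+43)%997=250 -> [161, 250]
  L2: h(161,250)=(161*31+250)%997=256 -> [256]
  root=256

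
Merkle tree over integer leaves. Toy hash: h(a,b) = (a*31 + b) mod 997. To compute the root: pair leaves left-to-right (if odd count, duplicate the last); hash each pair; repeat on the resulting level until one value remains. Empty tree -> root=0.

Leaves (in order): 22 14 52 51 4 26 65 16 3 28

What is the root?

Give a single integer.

L0: [22, 14, 52, 51, 4, 26, 65, 16, 3, 28]
L1: h(22,14)=(22*31+14)%997=696 h(52,51)=(52*31+51)%997=666 h(4,26)=(4*31+26)%997=150 h(65,16)=(65*31+16)%997=37 h(3,28)=(3*31+28)%997=121 -> [696, 666, 150, 37, 121]
L2: h(696,666)=(696*31+666)%997=308 h(150,37)=(150*31+37)%997=699 h(121,121)=(121*31+121)%997=881 -> [308, 699, 881]
L3: h(308,699)=(308*31+699)%997=277 h(881,881)=(881*31+881)%997=276 -> [277, 276]
L4: h(277,276)=(277*31+276)%997=887 -> [887]

Answer: 887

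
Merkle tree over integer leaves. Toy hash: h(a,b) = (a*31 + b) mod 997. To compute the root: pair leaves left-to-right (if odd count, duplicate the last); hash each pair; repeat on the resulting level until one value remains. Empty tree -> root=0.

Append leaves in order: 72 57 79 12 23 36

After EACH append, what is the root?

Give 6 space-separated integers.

After append 72 (leaves=[72]):
  L0: [72]
  root=72
After append 57 (leaves=[72, 57]):
  L0: [72, 57]
  L1: h(72,57)=(72*31+57)%997=295 -> [295]
  root=295
After append 79 (leaves=[72, 57, 79]):
  L0: [72, 57, 79]
  L1: h(72,57)=(72*31+57)%997=295 h(79,79)=(79*31+79)%997=534 -> [295, 534]
  L2: h(295,534)=(295*31+534)%997=706 -> [706]
  root=706
After append 12 (leaves=[72, 57, 79, 12]):
  L0: [72, 57, 79, 12]
  L1: h(72,57)=(72*31+57)%997=295 h(79,12)=(79*31+12)%997=467 -> [295, 467]
  L2: h(295,467)=(295*31+467)%997=639 -> [639]
  root=639
After append 23 (leaves=[72, 57, 79, 12, 23]):
  L0: [72, 57, 79, 12, 23]
  L1: h(72,57)=(72*31+57)%997=295 h(79,12)=(79*31+12)%997=467 h(23,23)=(23*31+23)%997=736 -> [295, 467, 736]
  L2: h(295,467)=(295*31+467)%997=639 h(736,736)=(736*31+736)%997=621 -> [639, 621]
  L3: h(639,621)=(639*31+621)%997=490 -> [490]
  root=490
After append 36 (leaves=[72, 57, 79, 12, 23, 36]):
  L0: [72, 57, 79, 12, 23, 36]
  L1: h(72,57)=(72*31+57)%997=295 h(79,12)=(79*31+12)%997=467 h(23,36)=(23*31+36)%997=749 -> [295, 467, 749]
  L2: h(295,467)=(295*31+467)%997=639 h(749,749)=(749*31+749)%997=40 -> [639, 40]
  L3: h(639,40)=(639*31+40)%997=906 -> [906]
  root=906

Answer: 72 295 706 639 490 906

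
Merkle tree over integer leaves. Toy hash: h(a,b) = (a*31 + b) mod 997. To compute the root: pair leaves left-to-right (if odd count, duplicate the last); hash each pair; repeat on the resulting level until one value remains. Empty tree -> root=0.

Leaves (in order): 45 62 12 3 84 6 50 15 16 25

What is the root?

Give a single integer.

Answer: 82

Derivation:
L0: [45, 62, 12, 3, 84, 6, 50, 15, 16, 25]
L1: h(45,62)=(45*31+62)%997=460 h(12,3)=(12*31+3)%997=375 h(84,6)=(84*31+6)%997=616 h(50,15)=(50*31+15)%997=568 h(16,25)=(16*31+25)%997=521 -> [460, 375, 616, 568, 521]
L2: h(460,375)=(460*31+375)%997=677 h(616,568)=(616*31+568)%997=721 h(521,521)=(521*31+521)%997=720 -> [677, 721, 720]
L3: h(677,721)=(677*31+721)%997=771 h(720,720)=(720*31+720)%997=109 -> [771, 109]
L4: h(771,109)=(771*31+109)%997=82 -> [82]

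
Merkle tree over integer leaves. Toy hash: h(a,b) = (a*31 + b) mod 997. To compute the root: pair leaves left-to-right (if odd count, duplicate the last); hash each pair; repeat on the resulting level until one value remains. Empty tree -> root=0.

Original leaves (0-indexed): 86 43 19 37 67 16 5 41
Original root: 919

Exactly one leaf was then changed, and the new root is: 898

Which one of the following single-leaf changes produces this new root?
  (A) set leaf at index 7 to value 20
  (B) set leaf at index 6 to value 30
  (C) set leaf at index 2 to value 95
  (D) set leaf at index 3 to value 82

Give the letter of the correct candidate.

Answer: A

Derivation:
Original leaves: [86, 43, 19, 37, 67, 16, 5, 41]
Target new root: 898
Try each candidate change and compute the resulting root:
Candidate A: set leaf[7] = 20 -> leaves = [86, 43, 19, 37, 67, 16, 5, 20]
  L0: [86, 43, 19, 37, 67, 16, 5, 20]
  L1: h(86,43)=(86*31+43)%997=715 h(19,37)=(19*31+37)%997=626 h(67,16)=(67*31+16)%997=99 h(5,20)=(5*31+20)%997=175 -> [715, 626, 99, 175]
  L2: h(715,626)=(715*31+626)%997=857 h(99,175)=(99*31+175)%997=253 -> [857, 253]
  L3: h(857,253)=(857*31+253)%997=898 -> [898]
  root = 898 == target 898  ** MATCH **
Candidate B: set leaf[6] = 30 -> leaves = [86, 43, 19, 37, 67, 16, 30, 41]
  L0: [86, 43, 19, 37, 67, 16, 30, 41]
  L1: h(86,43)=(86*31+43)%997=715 h(19,37)=(19*31+37)%997=626 h(67,16)=(67*31+16)%997=99 h(30,41)=(30*31+41)%997=971 -> [715, 626, 99, 971]
  L2: h(715,626)=(715*31+626)%997=857 h(99,971)=(99*31+971)%997=52 -> [857, 52]
  L3: h(857,52)=(857*31+52)%997=697 -> [697]
  root = 697 != target 898
Candidate C: set leaf[2] = 95 -> leaves = [86, 43, 95, 37, 67, 16, 5, 41]
  L0: [86, 43, 95, 37, 67, 16, 5, 41]
  L1: h(86,43)=(86*31+43)%997=715 h(95,37)=(95*31+37)%997=988 h(67,16)=(67*31+16)%997=99 h(5,41)=(5*31+41)%997=196 -> [715, 988, 99, 196]
  L2: h(715,988)=(715*31+988)%997=222 h(99,196)=(99*31+196)%997=274 -> [222, 274]
  L3: h(222,274)=(222*31+274)%997=177 -> [177]
  root = 177 != target 898
Candidate D: set leaf[3] = 82 -> leaves = [86, 43, 19, 82, 67, 16, 5, 41]
  L0: [86, 43, 19, 82, 67, 16, 5, 41]
  L1: h(86,43)=(86*31+43)%997=715 h(19,82)=(19*31+82)%997=671 h(67,16)=(67*31+16)%997=99 h(5,41)=(5*31+41)%997=196 -> [715, 671, 99, 196]
  L2: h(715,671)=(715*31+671)%997=902 h(99,196)=(99*31+196)%997=274 -> [902, 274]
  L3: h(902,274)=(902*31+274)%997=320 -> [320]
  root = 320 != target 898
Candidate A produces the target root.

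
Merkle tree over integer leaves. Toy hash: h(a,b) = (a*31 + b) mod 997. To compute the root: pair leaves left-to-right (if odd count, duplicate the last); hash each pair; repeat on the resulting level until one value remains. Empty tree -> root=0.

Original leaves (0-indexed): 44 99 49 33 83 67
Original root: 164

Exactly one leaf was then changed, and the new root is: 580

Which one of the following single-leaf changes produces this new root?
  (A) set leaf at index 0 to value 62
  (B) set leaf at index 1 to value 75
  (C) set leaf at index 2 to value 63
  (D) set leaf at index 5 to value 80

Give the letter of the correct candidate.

Original leaves: [44, 99, 49, 33, 83, 67]
Target new root: 580
Try each candidate change and compute the resulting root:
Candidate A: set leaf[0] = 62 -> leaves = [62, 99, 49, 33, 83, 67]
  L0: [62, 99, 49, 33, 83, 67]
  L1: h(62,99)=(62*31+99)%997=27 h(49,33)=(49*31+33)%997=555 h(83,67)=(83*31+67)%997=646 -> [27, 555, 646]
  L2: h(27,555)=(27*31+555)%997=395 h(646,646)=(646*31+646)%997=732 -> [395, 732]
  L3: h(395,732)=(395*31+732)%997=16 -> [16]
  root = 16 != target 580
Candidate B: set leaf[1] = 75 -> leaves = [44, 75, 49, 33, 83, 67]
  L0: [44, 75, 49, 33, 83, 67]
  L1: h(44,75)=(44*31+75)%997=442 h(49,33)=(49*31+33)%997=555 h(83,67)=(83*31+67)%997=646 -> [442, 555, 646]
  L2: h(442,555)=(442*31+555)%997=299 h(646,646)=(646*31+646)%997=732 -> [299, 732]
  L3: h(299,732)=(299*31+732)%997=31 -> [31]
  root = 31 != target 580
Candidate C: set leaf[2] = 63 -> leaves = [44, 99, 63, 33, 83, 67]
  L0: [44, 99, 63, 33, 83, 67]
  L1: h(44,99)=(44*31+99)%997=466 h(63,33)=(63*31+33)%997=989 h(83,67)=(83*31+67)%997=646 -> [466, 989, 646]
  L2: h(466,989)=(466*31+989)%997=480 h(646,646)=(646*31+646)%997=732 -> [480, 732]
  L3: h(480,732)=(480*31+732)%997=657 -> [657]
  root = 657 != target 580
Candidate D: set leaf[5] = 80 -> leaves = [44, 99, 49, 33, 83, 80]
  L0: [44, 99, 49, 33, 83, 80]
  L1: h(44,99)=(44*31+99)%997=466 h(49,33)=(49*31+33)%997=555 h(83,80)=(83*31+80)%997=659 -> [466, 555, 659]
  L2: h(466,555)=(466*31+555)%997=46 h(659,659)=(659*31+659)%997=151 -> [46, 151]
  L3: h(46,151)=(46*31+151)%997=580 -> [580]
  root = 580 == target 580  ** MATCH **
Candidate D produces the target root.

Answer: D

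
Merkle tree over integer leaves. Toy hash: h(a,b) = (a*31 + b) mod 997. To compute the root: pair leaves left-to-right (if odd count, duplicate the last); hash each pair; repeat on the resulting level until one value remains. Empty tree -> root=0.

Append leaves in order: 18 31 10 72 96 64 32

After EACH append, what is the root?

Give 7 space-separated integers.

Answer: 18 589 633 695 209 182 160

Derivation:
After append 18 (leaves=[18]):
  L0: [18]
  root=18
After append 31 (leaves=[18, 31]):
  L0: [18, 31]
  L1: h(18,31)=(18*31+31)%997=589 -> [589]
  root=589
After append 10 (leaves=[18, 31, 10]):
  L0: [18, 31, 10]
  L1: h(18,31)=(18*31+31)%997=589 h(10,10)=(10*31+10)%997=320 -> [589, 320]
  L2: h(589,320)=(589*31+320)%997=633 -> [633]
  root=633
After append 72 (leaves=[18, 31, 10, 72]):
  L0: [18, 31, 10, 72]
  L1: h(18,31)=(18*31+31)%997=589 h(10,72)=(10*31+72)%997=382 -> [589, 382]
  L2: h(589,382)=(589*31+382)%997=695 -> [695]
  root=695
After append 96 (leaves=[18, 31, 10, 72, 96]):
  L0: [18, 31, 10, 72, 96]
  L1: h(18,31)=(18*31+31)%997=589 h(10,72)=(10*31+72)%997=382 h(96,96)=(96*31+96)%997=81 -> [589, 382, 81]
  L2: h(589,382)=(589*31+382)%997=695 h(81,81)=(81*31+81)%997=598 -> [695, 598]
  L3: h(695,598)=(695*31+598)%997=209 -> [209]
  root=209
After append 64 (leaves=[18, 31, 10, 72, 96, 64]):
  L0: [18, 31, 10, 72, 96, 64]
  L1: h(18,31)=(18*31+31)%997=589 h(10,72)=(10*31+72)%997=382 h(96,64)=(96*31+64)%997=49 -> [589, 382, 49]
  L2: h(589,382)=(589*31+382)%997=695 h(49,49)=(49*31+49)%997=571 -> [695, 571]
  L3: h(695,571)=(695*31+571)%997=182 -> [182]
  root=182
After append 32 (leaves=[18, 31, 10, 72, 96, 64, 32]):
  L0: [18, 31, 10, 72, 96, 64, 32]
  L1: h(18,31)=(18*31+31)%997=589 h(10,72)=(10*31+72)%997=382 h(96,64)=(96*31+64)%997=49 h(32,32)=(32*31+32)%997=27 -> [589, 382, 49, 27]
  L2: h(589,382)=(589*31+382)%997=695 h(49,27)=(49*31+27)%997=549 -> [695, 549]
  L3: h(695,549)=(695*31+549)%997=160 -> [160]
  root=160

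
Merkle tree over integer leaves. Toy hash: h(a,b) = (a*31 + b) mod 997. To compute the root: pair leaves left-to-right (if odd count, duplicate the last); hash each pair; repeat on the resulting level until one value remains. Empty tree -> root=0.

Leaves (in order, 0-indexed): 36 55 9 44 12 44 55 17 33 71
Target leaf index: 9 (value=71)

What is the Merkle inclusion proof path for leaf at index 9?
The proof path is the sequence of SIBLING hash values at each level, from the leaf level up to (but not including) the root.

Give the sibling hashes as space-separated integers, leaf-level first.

Answer: 33 97 113 421

Derivation:
L0 (leaves): [36, 55, 9, 44, 12, 44, 55, 17, 33, 71], target index=9
L1: h(36,55)=(36*31+55)%997=174 [pair 0] h(9,44)=(9*31+44)%997=323 [pair 1] h(12,44)=(12*31+44)%997=416 [pair 2] h(55,17)=(55*31+17)%997=725 [pair 3] h(33,71)=(33*31+71)%997=97 [pair 4] -> [174, 323, 416, 725, 97]
  Sibling for proof at L0: 33
L2: h(174,323)=(174*31+323)%997=732 [pair 0] h(416,725)=(416*31+725)%997=660 [pair 1] h(97,97)=(97*31+97)%997=113 [pair 2] -> [732, 660, 113]
  Sibling for proof at L1: 97
L3: h(732,660)=(732*31+660)%997=421 [pair 0] h(113,113)=(113*31+113)%997=625 [pair 1] -> [421, 625]
  Sibling for proof at L2: 113
L4: h(421,625)=(421*31+625)%997=715 [pair 0] -> [715]
  Sibling for proof at L3: 421
Root: 715
Proof path (sibling hashes from leaf to root): [33, 97, 113, 421]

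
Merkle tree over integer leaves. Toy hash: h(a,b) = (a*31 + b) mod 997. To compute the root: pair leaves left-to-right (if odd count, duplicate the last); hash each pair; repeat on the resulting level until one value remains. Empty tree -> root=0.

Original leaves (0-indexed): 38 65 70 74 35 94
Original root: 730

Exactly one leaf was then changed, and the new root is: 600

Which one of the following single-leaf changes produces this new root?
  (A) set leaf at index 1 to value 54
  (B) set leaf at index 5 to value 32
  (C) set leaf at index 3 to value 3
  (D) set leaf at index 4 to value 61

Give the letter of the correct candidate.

Original leaves: [38, 65, 70, 74, 35, 94]
Target new root: 600
Try each candidate change and compute the resulting root:
Candidate A: set leaf[1] = 54 -> leaves = [38, 54, 70, 74, 35, 94]
  L0: [38, 54, 70, 74, 35, 94]
  L1: h(38,54)=(38*31+54)%997=235 h(70,74)=(70*31+74)%997=250 h(35,94)=(35*31+94)%997=182 -> [235, 250, 182]
  L2: h(235,250)=(235*31+250)%997=556 h(182,182)=(182*31+182)%997=839 -> [556, 839]
  L3: h(556,839)=(556*31+839)%997=129 -> [129]
  root = 129 != target 600
Candidate B: set leaf[5] = 32 -> leaves = [38, 65, 70, 74, 35, 32]
  L0: [38, 65, 70, 74, 35, 32]
  L1: h(38,65)=(38*31+65)%997=246 h(70,74)=(70*31+74)%997=250 h(35,32)=(35*31+32)%997=120 -> [246, 250, 120]
  L2: h(246,250)=(246*31+250)%997=897 h(120,120)=(120*31+120)%997=849 -> [897, 849]
  L3: h(897,849)=(897*31+849)%997=740 -> [740]
  root = 740 != target 600
Candidate C: set leaf[3] = 3 -> leaves = [38, 65, 70, 3, 35, 94]
  L0: [38, 65, 70, 3, 35, 94]
  L1: h(38,65)=(38*31+65)%997=246 h(70,3)=(70*31+3)%997=179 h(35,94)=(35*31+94)%997=182 -> [246, 179, 182]
  L2: h(246,179)=(246*31+179)%997=826 h(182,182)=(182*31+182)%997=839 -> [826, 839]
  L3: h(826,839)=(826*31+839)%997=523 -> [523]
  root = 523 != target 600
Candidate D: set leaf[4] = 61 -> leaves = [38, 65, 70, 74, 61, 94]
  L0: [38, 65, 70, 74, 61, 94]
  L1: h(38,65)=(38*31+65)%997=246 h(70,74)=(70*31+74)%997=250 h(61,94)=(61*31+94)%997=988 -> [246, 250, 988]
  L2: h(246,250)=(246*31+250)%997=897 h(988,988)=(988*31+988)%997=709 -> [897, 709]
  L3: h(897,709)=(897*31+709)%997=600 -> [600]
  root = 600 == target 600  ** MATCH **
Candidate D produces the target root.

Answer: D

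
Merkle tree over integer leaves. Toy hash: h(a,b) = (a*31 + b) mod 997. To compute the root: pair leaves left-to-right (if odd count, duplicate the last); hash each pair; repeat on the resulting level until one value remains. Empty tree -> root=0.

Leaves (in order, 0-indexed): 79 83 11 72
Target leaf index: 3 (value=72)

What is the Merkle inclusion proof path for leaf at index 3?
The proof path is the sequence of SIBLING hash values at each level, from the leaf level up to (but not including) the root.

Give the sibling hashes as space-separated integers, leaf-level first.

L0 (leaves): [79, 83, 11, 72], target index=3
L1: h(79,83)=(79*31+83)%997=538 [pair 0] h(11,72)=(11*31+72)%997=413 [pair 1] -> [538, 413]
  Sibling for proof at L0: 11
L2: h(538,413)=(538*31+413)%997=142 [pair 0] -> [142]
  Sibling for proof at L1: 538
Root: 142
Proof path (sibling hashes from leaf to root): [11, 538]

Answer: 11 538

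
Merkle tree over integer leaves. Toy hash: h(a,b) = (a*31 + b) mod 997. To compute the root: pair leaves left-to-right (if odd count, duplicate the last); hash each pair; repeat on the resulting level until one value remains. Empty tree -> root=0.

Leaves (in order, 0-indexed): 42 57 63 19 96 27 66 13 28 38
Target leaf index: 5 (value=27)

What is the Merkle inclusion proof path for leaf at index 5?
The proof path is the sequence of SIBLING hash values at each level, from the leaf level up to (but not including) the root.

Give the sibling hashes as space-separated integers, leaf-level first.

L0 (leaves): [42, 57, 63, 19, 96, 27, 66, 13, 28, 38], target index=5
L1: h(42,57)=(42*31+57)%997=362 [pair 0] h(63,19)=(63*31+19)%997=975 [pair 1] h(96,27)=(96*31+27)%997=12 [pair 2] h(66,13)=(66*31+13)%997=65 [pair 3] h(28,38)=(28*31+38)%997=906 [pair 4] -> [362, 975, 12, 65, 906]
  Sibling for proof at L0: 96
L2: h(362,975)=(362*31+975)%997=233 [pair 0] h(12,65)=(12*31+65)%997=437 [pair 1] h(906,906)=(906*31+906)%997=79 [pair 2] -> [233, 437, 79]
  Sibling for proof at L1: 65
L3: h(233,437)=(233*31+437)%997=681 [pair 0] h(79,79)=(79*31+79)%997=534 [pair 1] -> [681, 534]
  Sibling for proof at L2: 233
L4: h(681,534)=(681*31+534)%997=708 [pair 0] -> [708]
  Sibling for proof at L3: 534
Root: 708
Proof path (sibling hashes from leaf to root): [96, 65, 233, 534]

Answer: 96 65 233 534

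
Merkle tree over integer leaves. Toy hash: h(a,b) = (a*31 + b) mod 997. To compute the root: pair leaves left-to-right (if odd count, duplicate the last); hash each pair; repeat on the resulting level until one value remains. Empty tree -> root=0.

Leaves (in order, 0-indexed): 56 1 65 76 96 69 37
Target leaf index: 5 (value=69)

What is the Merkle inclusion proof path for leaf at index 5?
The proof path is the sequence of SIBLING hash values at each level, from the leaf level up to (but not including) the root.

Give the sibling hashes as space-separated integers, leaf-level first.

Answer: 96 187 106

Derivation:
L0 (leaves): [56, 1, 65, 76, 96, 69, 37], target index=5
L1: h(56,1)=(56*31+1)%997=740 [pair 0] h(65,76)=(65*31+76)%997=97 [pair 1] h(96,69)=(96*31+69)%997=54 [pair 2] h(37,37)=(37*31+37)%997=187 [pair 3] -> [740, 97, 54, 187]
  Sibling for proof at L0: 96
L2: h(740,97)=(740*31+97)%997=106 [pair 0] h(54,187)=(54*31+187)%997=864 [pair 1] -> [106, 864]
  Sibling for proof at L1: 187
L3: h(106,864)=(106*31+864)%997=162 [pair 0] -> [162]
  Sibling for proof at L2: 106
Root: 162
Proof path (sibling hashes from leaf to root): [96, 187, 106]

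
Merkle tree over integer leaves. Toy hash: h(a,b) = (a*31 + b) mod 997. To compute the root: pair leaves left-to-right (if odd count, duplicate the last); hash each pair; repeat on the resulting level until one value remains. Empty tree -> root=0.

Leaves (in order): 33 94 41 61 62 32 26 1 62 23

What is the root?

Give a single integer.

Answer: 788

Derivation:
L0: [33, 94, 41, 61, 62, 32, 26, 1, 62, 23]
L1: h(33,94)=(33*31+94)%997=120 h(41,61)=(41*31+61)%997=335 h(62,32)=(62*31+32)%997=957 h(26,1)=(26*31+1)%997=807 h(62,23)=(62*31+23)%997=948 -> [120, 335, 957, 807, 948]
L2: h(120,335)=(120*31+335)%997=67 h(957,807)=(957*31+807)%997=564 h(948,948)=(948*31+948)%997=426 -> [67, 564, 426]
L3: h(67,564)=(67*31+564)%997=647 h(426,426)=(426*31+426)%997=671 -> [647, 671]
L4: h(647,671)=(647*31+671)%997=788 -> [788]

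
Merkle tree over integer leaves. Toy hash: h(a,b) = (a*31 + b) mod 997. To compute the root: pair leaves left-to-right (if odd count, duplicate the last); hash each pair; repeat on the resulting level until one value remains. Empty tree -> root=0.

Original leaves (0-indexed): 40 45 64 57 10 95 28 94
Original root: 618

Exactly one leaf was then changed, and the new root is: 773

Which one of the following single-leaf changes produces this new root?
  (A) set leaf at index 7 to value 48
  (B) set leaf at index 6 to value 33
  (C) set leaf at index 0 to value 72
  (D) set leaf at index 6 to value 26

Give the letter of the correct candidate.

Answer: B

Derivation:
Original leaves: [40, 45, 64, 57, 10, 95, 28, 94]
Target new root: 773
Try each candidate change and compute the resulting root:
Candidate A: set leaf[7] = 48 -> leaves = [40, 45, 64, 57, 10, 95, 28, 48]
  L0: [40, 45, 64, 57, 10, 95, 28, 48]
  L1: h(40,45)=(40*31+45)%997=288 h(64,57)=(64*31+57)%997=47 h(10,95)=(10*31+95)%997=405 h(28,48)=(28*31+48)%997=916 -> [288, 47, 405, 916]
  L2: h(288,47)=(288*31+47)%997=2 h(405,916)=(405*31+916)%997=510 -> [2, 510]
  L3: h(2,510)=(2*31+510)%997=572 -> [572]
  root = 572 != target 773
Candidate B: set leaf[6] = 33 -> leaves = [40, 45, 64, 57, 10, 95, 33, 94]
  L0: [40, 45, 64, 57, 10, 95, 33, 94]
  L1: h(40,45)=(40*31+45)%997=288 h(64,57)=(64*31+57)%997=47 h(10,95)=(10*31+95)%997=405 h(33,94)=(33*31+94)%997=120 -> [288, 47, 405, 120]
  L2: h(288,47)=(288*31+47)%997=2 h(405,120)=(405*31+120)%997=711 -> [2, 711]
  L3: h(2,711)=(2*31+711)%997=773 -> [773]
  root = 773 == target 773  ** MATCH **
Candidate C: set leaf[0] = 72 -> leaves = [72, 45, 64, 57, 10, 95, 28, 94]
  L0: [72, 45, 64, 57, 10, 95, 28, 94]
  L1: h(72,45)=(72*31+45)%997=283 h(64,57)=(64*31+57)%997=47 h(10,95)=(10*31+95)%997=405 h(28,94)=(28*31+94)%997=962 -> [283, 47, 405, 962]
  L2: h(283,47)=(283*31+47)%997=844 h(405,962)=(405*31+962)%997=556 -> [844, 556]
  L3: h(844,556)=(844*31+556)%997=798 -> [798]
  root = 798 != target 773
Candidate D: set leaf[6] = 26 -> leaves = [40, 45, 64, 57, 10, 95, 26, 94]
  L0: [40, 45, 64, 57, 10, 95, 26, 94]
  L1: h(40,45)=(40*31+45)%997=288 h(64,57)=(64*31+57)%997=47 h(10,95)=(10*31+95)%997=405 h(26,94)=(26*31+94)%997=900 -> [288, 47, 405, 900]
  L2: h(288,47)=(288*31+47)%997=2 h(405,900)=(405*31+900)%997=494 -> [2, 494]
  L3: h(2,494)=(2*31+494)%997=556 -> [556]
  root = 556 != target 773
Candidate B produces the target root.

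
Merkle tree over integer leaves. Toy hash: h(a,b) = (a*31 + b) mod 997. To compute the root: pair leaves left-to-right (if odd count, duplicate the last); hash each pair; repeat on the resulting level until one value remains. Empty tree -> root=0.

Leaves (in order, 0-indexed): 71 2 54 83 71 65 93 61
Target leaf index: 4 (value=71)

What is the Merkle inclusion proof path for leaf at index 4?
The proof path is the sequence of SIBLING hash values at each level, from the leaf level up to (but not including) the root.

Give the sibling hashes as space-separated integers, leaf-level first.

L0 (leaves): [71, 2, 54, 83, 71, 65, 93, 61], target index=4
L1: h(71,2)=(71*31+2)%997=209 [pair 0] h(54,83)=(54*31+83)%997=760 [pair 1] h(71,65)=(71*31+65)%997=272 [pair 2] h(93,61)=(93*31+61)%997=950 [pair 3] -> [209, 760, 272, 950]
  Sibling for proof at L0: 65
L2: h(209,760)=(209*31+760)%997=260 [pair 0] h(272,950)=(272*31+950)%997=409 [pair 1] -> [260, 409]
  Sibling for proof at L1: 950
L3: h(260,409)=(260*31+409)%997=493 [pair 0] -> [493]
  Sibling for proof at L2: 260
Root: 493
Proof path (sibling hashes from leaf to root): [65, 950, 260]

Answer: 65 950 260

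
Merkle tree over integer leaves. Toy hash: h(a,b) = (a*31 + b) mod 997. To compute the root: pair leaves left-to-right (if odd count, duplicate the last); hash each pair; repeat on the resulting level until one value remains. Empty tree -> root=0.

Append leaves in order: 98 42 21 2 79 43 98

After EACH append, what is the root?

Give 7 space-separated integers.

After append 98 (leaves=[98]):
  L0: [98]
  root=98
After append 42 (leaves=[98, 42]):
  L0: [98, 42]
  L1: h(98,42)=(98*31+42)%997=89 -> [89]
  root=89
After append 21 (leaves=[98, 42, 21]):
  L0: [98, 42, 21]
  L1: h(98,42)=(98*31+42)%997=89 h(21,21)=(21*31+21)%997=672 -> [89, 672]
  L2: h(89,672)=(89*31+672)%997=440 -> [440]
  root=440
After append 2 (leaves=[98, 42, 21, 2]):
  L0: [98, 42, 21, 2]
  L1: h(98,42)=(98*31+42)%997=89 h(21,2)=(21*31+2)%997=653 -> [89, 653]
  L2: h(89,653)=(89*31+653)%997=421 -> [421]
  root=421
After append 79 (leaves=[98, 42, 21, 2, 79]):
  L0: [98, 42, 21, 2, 79]
  L1: h(98,42)=(98*31+42)%997=89 h(21,2)=(21*31+2)%997=653 h(79,79)=(79*31+79)%997=534 -> [89, 653, 534]
  L2: h(89,653)=(89*31+653)%997=421 h(534,534)=(534*31+534)%997=139 -> [421, 139]
  L3: h(421,139)=(421*31+139)%997=229 -> [229]
  root=229
After append 43 (leaves=[98, 42, 21, 2, 79, 43]):
  L0: [98, 42, 21, 2, 79, 43]
  L1: h(98,42)=(98*31+42)%997=89 h(21,2)=(21*31+2)%997=653 h(79,43)=(79*31+43)%997=498 -> [89, 653, 498]
  L2: h(89,653)=(89*31+653)%997=421 h(498,498)=(498*31+498)%997=981 -> [421, 981]
  L3: h(421,981)=(421*31+981)%997=74 -> [74]
  root=74
After append 98 (leaves=[98, 42, 21, 2, 79, 43, 98]):
  L0: [98, 42, 21, 2, 79, 43, 98]
  L1: h(98,42)=(98*31+42)%997=89 h(21,2)=(21*31+2)%997=653 h(79,43)=(79*31+43)%997=498 h(98,98)=(98*31+98)%997=145 -> [89, 653, 498, 145]
  L2: h(89,653)=(89*31+653)%997=421 h(498,145)=(498*31+145)%997=628 -> [421, 628]
  L3: h(421,628)=(421*31+628)%997=718 -> [718]
  root=718

Answer: 98 89 440 421 229 74 718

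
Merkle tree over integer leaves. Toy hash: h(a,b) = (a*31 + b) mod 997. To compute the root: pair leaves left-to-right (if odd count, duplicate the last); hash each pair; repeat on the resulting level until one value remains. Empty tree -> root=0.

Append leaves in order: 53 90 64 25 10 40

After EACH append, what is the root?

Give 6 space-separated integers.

After append 53 (leaves=[53]):
  L0: [53]
  root=53
After append 90 (leaves=[53, 90]):
  L0: [53, 90]
  L1: h(53,90)=(53*31+90)%997=736 -> [736]
  root=736
After append 64 (leaves=[53, 90, 64]):
  L0: [53, 90, 64]
  L1: h(53,90)=(53*31+90)%997=736 h(64,64)=(64*31+64)%997=54 -> [736, 54]
  L2: h(736,54)=(736*31+54)%997=936 -> [936]
  root=936
After append 25 (leaves=[53, 90, 64, 25]):
  L0: [53, 90, 64, 25]
  L1: h(53,90)=(53*31+90)%997=736 h(64,25)=(64*31+25)%997=15 -> [736, 15]
  L2: h(736,15)=(736*31+15)%997=897 -> [897]
  root=897
After append 10 (leaves=[53, 90, 64, 25, 10]):
  L0: [53, 90, 64, 25, 10]
  L1: h(53,90)=(53*31+90)%997=736 h(64,25)=(64*31+25)%997=15 h(10,10)=(10*31+10)%997=320 -> [736, 15, 320]
  L2: h(736,15)=(736*31+15)%997=897 h(320,320)=(320*31+320)%997=270 -> [897, 270]
  L3: h(897,270)=(897*31+270)%997=161 -> [161]
  root=161
After append 40 (leaves=[53, 90, 64, 25, 10, 40]):
  L0: [53, 90, 64, 25, 10, 40]
  L1: h(53,90)=(53*31+90)%997=736 h(64,25)=(64*31+25)%997=15 h(10,40)=(10*31+40)%997=350 -> [736, 15, 350]
  L2: h(736,15)=(736*31+15)%997=897 h(350,350)=(350*31+350)%997=233 -> [897, 233]
  L3: h(897,233)=(897*31+233)%997=124 -> [124]
  root=124

Answer: 53 736 936 897 161 124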